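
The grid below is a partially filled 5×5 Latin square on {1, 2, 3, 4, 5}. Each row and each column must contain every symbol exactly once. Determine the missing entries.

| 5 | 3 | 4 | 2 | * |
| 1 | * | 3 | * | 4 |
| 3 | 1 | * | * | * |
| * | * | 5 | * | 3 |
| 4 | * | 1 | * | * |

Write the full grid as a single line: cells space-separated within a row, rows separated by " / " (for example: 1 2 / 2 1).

5 3 4 2 1 / 1 2 3 5 4 / 3 1 2 4 5 / 2 4 5 1 3 / 4 5 1 3 2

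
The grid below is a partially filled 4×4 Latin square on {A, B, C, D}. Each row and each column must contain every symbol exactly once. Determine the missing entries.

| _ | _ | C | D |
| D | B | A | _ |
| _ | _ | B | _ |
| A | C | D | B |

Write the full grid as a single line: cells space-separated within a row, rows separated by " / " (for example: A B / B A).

B A C D / D B A C / C D B A / A C D B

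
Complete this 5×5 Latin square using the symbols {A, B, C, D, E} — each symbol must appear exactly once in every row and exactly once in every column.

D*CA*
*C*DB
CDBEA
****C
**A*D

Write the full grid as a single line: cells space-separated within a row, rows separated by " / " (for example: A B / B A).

D B C A E / A C E D B / C D B E A / E A D B C / B E A C D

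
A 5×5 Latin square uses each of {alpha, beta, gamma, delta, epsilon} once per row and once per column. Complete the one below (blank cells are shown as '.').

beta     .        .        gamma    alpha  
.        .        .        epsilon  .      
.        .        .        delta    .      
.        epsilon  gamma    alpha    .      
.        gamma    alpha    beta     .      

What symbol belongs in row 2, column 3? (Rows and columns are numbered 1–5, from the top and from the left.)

delta

(r1,c2): row 1 has {alpha,beta,gamma}; column 2 has {gamma,epsilon}, so it must be delta.
(r1,c3): row 1 has {alpha,beta,gamma,delta}; column 3 has {alpha,gamma}, so it must be epsilon.
(r3,c3): row 3 has {delta}; column 3 has {alpha,gamma,epsilon}, so it must be beta.
(r4,c1): row 4 has {alpha,gamma,epsilon}; column 1 has {beta}, so it must be delta.
(r4,c5): row 4 has {alpha,gamma,delta,epsilon}; column 5 has {alpha}, so it must be beta.
(r5,c1): row 5 has {alpha,beta,gamma}; column 1 has {beta,delta}, so it must be epsilon.
(r5,c5): row 5 has {alpha,beta,gamma,epsilon}; column 5 has {alpha,beta}, so it must be delta.
(r2,c3): row 2 has {epsilon}; column 3 has {alpha,beta,gamma,epsilon}, so it must be delta.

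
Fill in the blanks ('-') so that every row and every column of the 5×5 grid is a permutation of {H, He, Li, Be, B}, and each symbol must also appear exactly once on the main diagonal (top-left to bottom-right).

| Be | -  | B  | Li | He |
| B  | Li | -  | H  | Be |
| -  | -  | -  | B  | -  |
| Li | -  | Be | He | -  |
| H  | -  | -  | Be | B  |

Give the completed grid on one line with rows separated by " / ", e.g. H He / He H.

(r1,c2) = H
(r2,c3) = He
(r3,c1) = He
(r3,c2) = Be
(r3,c3) = H
(r3,c5) = Li
(r4,c2) = B
(r4,c5) = H
(r5,c2) = He
(r5,c3) = Li

Be H B Li He / B Li He H Be / He Be H B Li / Li B Be He H / H He Li Be B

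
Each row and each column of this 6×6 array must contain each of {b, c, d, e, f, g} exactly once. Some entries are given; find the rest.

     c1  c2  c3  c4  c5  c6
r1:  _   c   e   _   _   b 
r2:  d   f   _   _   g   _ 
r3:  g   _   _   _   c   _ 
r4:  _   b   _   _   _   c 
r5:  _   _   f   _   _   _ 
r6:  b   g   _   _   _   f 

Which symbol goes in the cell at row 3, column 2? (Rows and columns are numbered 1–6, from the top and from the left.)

(r1,c1) = f
(r1,c5) = d
(r2,c6) = e
(r3,c6) = d
(r4,c1) = e
(r4,c5) = f
(r5,c1) = c
(r5,c6) = g
(r6,c5) = e
(r1,c4) = g
(r3,c2) = e

e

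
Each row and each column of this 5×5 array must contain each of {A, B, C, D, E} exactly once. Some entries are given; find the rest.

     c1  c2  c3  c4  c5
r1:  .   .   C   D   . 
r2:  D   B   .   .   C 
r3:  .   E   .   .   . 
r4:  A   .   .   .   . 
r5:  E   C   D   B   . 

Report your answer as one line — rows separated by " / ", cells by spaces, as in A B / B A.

B A C D E / D B A E C / C E B A D / A D E C B / E C D B A

(r1,c1) = B
(r1,c2) = A
(r1,c5) = E
(r3,c1) = C
(r3,c4) = A
(r4,c2) = D
(r4,c5) = B
(r5,c5) = A
(r2,c4) = E
(r3,c3) = B
(r3,c5) = D
(r4,c3) = E
(r4,c4) = C
(r2,c3) = A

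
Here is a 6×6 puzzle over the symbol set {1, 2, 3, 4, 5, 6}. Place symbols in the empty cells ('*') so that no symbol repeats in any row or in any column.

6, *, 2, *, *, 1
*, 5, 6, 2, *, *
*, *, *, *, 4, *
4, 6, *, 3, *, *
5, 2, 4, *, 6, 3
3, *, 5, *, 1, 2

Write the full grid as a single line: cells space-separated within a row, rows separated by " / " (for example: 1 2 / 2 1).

At row 2, column 1: row 2 has {2,5,6}; column 1 has {3,4,5,6}; that leaves 1.
At row 2, column 5: row 2 has {1,2,5,6}; column 5 has {1,4,6}; that leaves 3.
At row 2, column 6: row 2 has {1,2,3,5,6}; column 6 has {1,2,3}; that leaves 4.
At row 3, column 1: row 3 has {4}; column 1 has {1,3,4,5,6}; that leaves 2.
At row 4, column 3: row 4 has {3,4,6}; column 3 has {2,4,5,6}; that leaves 1.
At row 4, column 6: row 4 has {1,3,4,6}; column 6 has {1,2,3,4}; that leaves 5.
At row 5, column 4: row 5 has {2,3,4,5,6}; column 4 has {2,3}; that leaves 1.
At row 6, column 2: row 6 has {1,2,3,5}; column 2 has {2,5,6}; that leaves 4.
At row 6, column 4: row 6 has {1,2,3,4,5}; column 4 has {1,2,3}; that leaves 6.
At row 1, column 2: row 1 has {1,2,6}; column 2 has {2,4,5,6}; that leaves 3.
At row 1, column 5: row 1 has {1,2,3,6}; column 5 has {1,3,4,6}; that leaves 5.
At row 3, column 2: row 3 has {2,4}; column 2 has {2,3,4,5,6}; that leaves 1.
At row 3, column 3: row 3 has {1,2,4}; column 3 has {1,2,4,5,6}; that leaves 3.
At row 3, column 4: row 3 has {1,2,3,4}; column 4 has {1,2,3,6}; that leaves 5.
At row 3, column 6: row 3 has {1,2,3,4,5}; column 6 has {1,2,3,4,5}; that leaves 6.
At row 4, column 5: row 4 has {1,3,4,5,6}; column 5 has {1,3,4,5,6}; that leaves 2.
At row 1, column 4: row 1 has {1,2,3,5,6}; column 4 has {1,2,3,5,6}; that leaves 4.

6 3 2 4 5 1 / 1 5 6 2 3 4 / 2 1 3 5 4 6 / 4 6 1 3 2 5 / 5 2 4 1 6 3 / 3 4 5 6 1 2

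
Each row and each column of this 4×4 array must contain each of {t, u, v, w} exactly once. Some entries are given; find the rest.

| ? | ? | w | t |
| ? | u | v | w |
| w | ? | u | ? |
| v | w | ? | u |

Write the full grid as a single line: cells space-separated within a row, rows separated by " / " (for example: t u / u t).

u v w t / t u v w / w t u v / v w t u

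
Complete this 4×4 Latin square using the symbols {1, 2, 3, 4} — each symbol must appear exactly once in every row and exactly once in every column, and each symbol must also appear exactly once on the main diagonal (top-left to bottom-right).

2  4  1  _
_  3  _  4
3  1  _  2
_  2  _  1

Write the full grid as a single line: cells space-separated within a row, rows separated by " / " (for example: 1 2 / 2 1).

2 4 1 3 / 1 3 2 4 / 3 1 4 2 / 4 2 3 1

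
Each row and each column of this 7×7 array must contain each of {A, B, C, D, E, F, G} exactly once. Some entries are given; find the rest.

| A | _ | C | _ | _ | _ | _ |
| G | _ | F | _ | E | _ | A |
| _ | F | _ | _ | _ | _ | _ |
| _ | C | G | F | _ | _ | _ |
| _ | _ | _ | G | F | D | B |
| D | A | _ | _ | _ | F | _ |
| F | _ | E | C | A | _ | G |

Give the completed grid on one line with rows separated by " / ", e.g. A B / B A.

A G C B D E F / G B F D E C A / B F D A C G E / E C G F B A D / C E A G F D B / D A B E G F C / F D E C A B G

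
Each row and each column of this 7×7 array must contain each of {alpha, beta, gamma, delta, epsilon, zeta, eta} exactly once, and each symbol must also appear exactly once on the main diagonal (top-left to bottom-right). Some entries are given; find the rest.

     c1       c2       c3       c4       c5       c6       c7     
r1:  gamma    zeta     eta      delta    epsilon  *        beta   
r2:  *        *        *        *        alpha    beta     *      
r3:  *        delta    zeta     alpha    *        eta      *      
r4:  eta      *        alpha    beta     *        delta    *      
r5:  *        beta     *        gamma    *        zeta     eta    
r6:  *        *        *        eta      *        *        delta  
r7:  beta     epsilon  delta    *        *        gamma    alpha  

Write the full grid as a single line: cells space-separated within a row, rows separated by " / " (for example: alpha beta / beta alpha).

gamma zeta eta delta epsilon alpha beta / delta eta gamma epsilon alpha beta zeta / epsilon delta zeta alpha beta eta gamma / eta gamma alpha beta zeta delta epsilon / alpha beta epsilon gamma delta zeta eta / zeta alpha beta eta gamma epsilon delta / beta epsilon delta zeta eta gamma alpha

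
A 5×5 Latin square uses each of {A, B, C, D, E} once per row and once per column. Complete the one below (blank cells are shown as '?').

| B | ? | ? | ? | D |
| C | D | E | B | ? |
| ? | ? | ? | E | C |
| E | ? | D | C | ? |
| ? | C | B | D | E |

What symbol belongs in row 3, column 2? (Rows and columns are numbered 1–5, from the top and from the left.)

B

At row 1, column 4: row 1 has {B,D}; column 4 has {B,C,D,E}; that leaves A.
At row 2, column 5: row 2 has {B,C,D,E}; column 5 has {C,D,E}; that leaves A.
At row 3, column 3: row 3 has {C,E}; column 3 has {B,D,E}; that leaves A.
At row 4, column 5: row 4 has {C,D,E}; column 5 has {A,C,D,E}; that leaves B.
At row 5, column 1: row 5 has {B,C,D,E}; column 1 has {B,C,E}; that leaves A.
At row 1, column 2: row 1 has {A,B,D}; column 2 has {C,D}; that leaves E.
At row 1, column 3: row 1 has {A,B,D,E}; column 3 has {A,B,D,E}; that leaves C.
At row 3, column 1: row 3 has {A,C,E}; column 1 has {A,B,C,E}; that leaves D.
At row 3, column 2: row 3 has {A,C,D,E}; column 2 has {C,D,E}; that leaves B.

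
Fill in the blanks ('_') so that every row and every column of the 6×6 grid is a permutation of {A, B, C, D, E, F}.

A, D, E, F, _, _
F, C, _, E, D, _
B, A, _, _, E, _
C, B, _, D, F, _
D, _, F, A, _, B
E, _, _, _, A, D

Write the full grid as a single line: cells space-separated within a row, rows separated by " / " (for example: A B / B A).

A D E F B C / F C B E D A / B A D C E F / C B A D F E / D E F A C B / E F C B A D

row 1 has {A,D,E,F}; column 6 has {B,D} — only C is left for (r1,c6).
row 2 has {C,D,E,F}; column 6 has {B,C,D} — only A is left for (r2,c6).
row 3 has {A,B,E}; column 4 has {A,D,E,F} — only C is left for (r3,c4).
row 3 has {A,B,C,E}; column 6 has {A,B,C,D} — only F is left for (r3,c6).
row 4 has {B,C,D,F}; column 3 has {E,F} — only A is left for (r4,c3).
row 4 has {A,B,C,D,F}; column 6 has {A,B,C,D,F} — only E is left for (r4,c6).
row 5 has {A,B,D,F}; column 2 has {A,B,C,D} — only E is left for (r5,c2).
row 5 has {A,B,D,E,F}; column 5 has {A,D,E,F} — only C is left for (r5,c5).
row 6 has {A,D,E}; column 2 has {A,B,C,D,E} — only F is left for (r6,c2).
row 6 has {A,D,E,F}; column 4 has {A,C,D,E,F} — only B is left for (r6,c4).
row 1 has {A,C,D,E,F}; column 5 has {A,C,D,E,F} — only B is left for (r1,c5).
row 2 has {A,C,D,E,F}; column 3 has {A,E,F} — only B is left for (r2,c3).
row 3 has {A,B,C,E,F}; column 3 has {A,B,E,F} — only D is left for (r3,c3).
row 6 has {A,B,D,E,F}; column 3 has {A,B,D,E,F} — only C is left for (r6,c3).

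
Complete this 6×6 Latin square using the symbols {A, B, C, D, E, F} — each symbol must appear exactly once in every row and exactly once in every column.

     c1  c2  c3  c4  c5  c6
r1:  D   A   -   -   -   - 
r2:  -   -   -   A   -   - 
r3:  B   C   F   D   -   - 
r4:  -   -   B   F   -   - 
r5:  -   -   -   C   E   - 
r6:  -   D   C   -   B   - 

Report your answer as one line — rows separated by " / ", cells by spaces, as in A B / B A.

D A E B F C / E F D A C B / B C F D A E / C E B F D A / F B A C E D / A D C E B F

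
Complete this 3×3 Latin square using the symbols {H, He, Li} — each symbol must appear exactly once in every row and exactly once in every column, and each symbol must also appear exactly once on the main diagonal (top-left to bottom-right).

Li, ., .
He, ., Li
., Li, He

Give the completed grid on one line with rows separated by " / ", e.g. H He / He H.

Li He H / He H Li / H Li He

(r1,c3): row 1 has {Li}; column 3 has {He,Li}, so it must be H.
(r2,c2): row 2 has {He,Li}; column 2 has {Li}; the diagonal has {He,Li}, so it must be H.
(r3,c1): row 3 has {He,Li}; column 1 has {He,Li}, so it must be H.
(r1,c2): row 1 has {H,Li}; column 2 has {H,Li}, so it must be He.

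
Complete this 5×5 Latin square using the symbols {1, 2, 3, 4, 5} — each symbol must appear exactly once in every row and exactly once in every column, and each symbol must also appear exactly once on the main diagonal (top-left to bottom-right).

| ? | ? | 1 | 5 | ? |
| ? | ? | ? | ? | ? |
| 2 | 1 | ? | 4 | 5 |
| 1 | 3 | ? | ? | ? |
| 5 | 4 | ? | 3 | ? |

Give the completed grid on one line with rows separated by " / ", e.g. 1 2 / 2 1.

(r1,c2) = 2
(r2,c2) = 5
(r3,c3) = 3
(r4,c4) = 2
(r4,c5) = 4
(r5,c3) = 2
(r5,c5) = 1
(r1,c1) = 4
(r1,c5) = 3
(r2,c1) = 3
(r2,c3) = 4
(r2,c4) = 1
(r2,c5) = 2
(r4,c3) = 5

4 2 1 5 3 / 3 5 4 1 2 / 2 1 3 4 5 / 1 3 5 2 4 / 5 4 2 3 1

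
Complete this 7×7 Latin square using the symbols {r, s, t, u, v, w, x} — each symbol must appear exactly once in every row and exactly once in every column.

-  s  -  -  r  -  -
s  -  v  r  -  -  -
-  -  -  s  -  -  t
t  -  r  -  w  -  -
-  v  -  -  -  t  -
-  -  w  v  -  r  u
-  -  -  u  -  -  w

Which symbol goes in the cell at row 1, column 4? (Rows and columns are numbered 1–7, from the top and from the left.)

t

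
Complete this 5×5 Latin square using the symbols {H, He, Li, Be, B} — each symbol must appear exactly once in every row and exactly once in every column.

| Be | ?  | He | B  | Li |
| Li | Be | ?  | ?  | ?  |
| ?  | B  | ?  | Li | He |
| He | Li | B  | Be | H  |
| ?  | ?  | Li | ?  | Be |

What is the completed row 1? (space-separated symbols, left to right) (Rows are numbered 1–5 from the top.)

Be H He B Li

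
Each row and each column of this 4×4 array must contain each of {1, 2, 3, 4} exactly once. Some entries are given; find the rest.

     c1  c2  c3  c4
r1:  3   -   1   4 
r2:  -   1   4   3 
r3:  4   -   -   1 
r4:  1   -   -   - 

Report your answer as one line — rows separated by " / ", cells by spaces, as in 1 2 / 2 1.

3 2 1 4 / 2 1 4 3 / 4 3 2 1 / 1 4 3 2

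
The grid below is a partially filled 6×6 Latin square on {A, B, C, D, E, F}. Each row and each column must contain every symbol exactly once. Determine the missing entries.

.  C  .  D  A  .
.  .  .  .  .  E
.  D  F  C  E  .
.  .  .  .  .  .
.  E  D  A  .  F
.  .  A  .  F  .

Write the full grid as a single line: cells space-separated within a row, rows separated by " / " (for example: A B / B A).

F C E D A B / A F C B D E / B D F C E A / E A B F C D / C E D A B F / D B A E F C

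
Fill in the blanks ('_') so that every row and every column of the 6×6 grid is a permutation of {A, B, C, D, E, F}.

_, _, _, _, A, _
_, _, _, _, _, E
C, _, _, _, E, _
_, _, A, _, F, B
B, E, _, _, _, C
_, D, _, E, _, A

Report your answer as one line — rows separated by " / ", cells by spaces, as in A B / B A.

(r4,c2) = C
(r4,c4) = D
(r5,c5) = D
(r6,c1) = F
(r4,c1) = E
(r5,c3) = F
(r5,c4) = A
(r1,c1) = D
(r1,c6) = F
(r2,c1) = A
(r3,c6) = D
(r1,c2) = B
(r1,c4) = C
(r2,c2) = F
(r2,c4) = B
(r2,c5) = C
(r3,c2) = A
(r3,c3) = B
(r3,c4) = F
(r6,c3) = C
(r6,c5) = B
(r1,c3) = E
(r2,c3) = D

D B E C A F / A F D B C E / C A B F E D / E C A D F B / B E F A D C / F D C E B A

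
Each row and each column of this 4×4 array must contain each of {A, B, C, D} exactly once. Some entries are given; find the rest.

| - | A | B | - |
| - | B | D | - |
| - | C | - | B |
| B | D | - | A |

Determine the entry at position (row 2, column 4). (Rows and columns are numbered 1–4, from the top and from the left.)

(r2,c4) = C

C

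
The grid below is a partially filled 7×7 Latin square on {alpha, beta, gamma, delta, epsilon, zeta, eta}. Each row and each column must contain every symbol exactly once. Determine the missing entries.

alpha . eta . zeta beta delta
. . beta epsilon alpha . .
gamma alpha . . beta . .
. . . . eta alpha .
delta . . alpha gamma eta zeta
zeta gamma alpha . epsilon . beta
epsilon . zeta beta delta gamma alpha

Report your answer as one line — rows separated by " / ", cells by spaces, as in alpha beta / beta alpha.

alpha epsilon eta gamma zeta beta delta / eta delta beta epsilon alpha zeta gamma / gamma alpha delta zeta beta epsilon eta / beta zeta gamma delta eta alpha epsilon / delta beta epsilon alpha gamma eta zeta / zeta gamma alpha eta epsilon delta beta / epsilon eta zeta beta delta gamma alpha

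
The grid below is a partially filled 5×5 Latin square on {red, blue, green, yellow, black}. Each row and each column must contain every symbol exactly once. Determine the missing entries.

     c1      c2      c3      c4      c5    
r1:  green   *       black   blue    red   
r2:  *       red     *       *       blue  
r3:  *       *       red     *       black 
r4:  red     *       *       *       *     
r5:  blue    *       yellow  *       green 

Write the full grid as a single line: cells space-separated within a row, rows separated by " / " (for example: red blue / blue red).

(r1,c2): row 1 has {red,blue,green,black}; column 2 has {red}, so it must be yellow.
(r2,c3): row 2 has {red,blue}; column 3 has {red,yellow,black}, so it must be green.
(r3,c1): row 3 has {red,black}; column 1 has {red,blue,green}, so it must be yellow.
(r3,c4): row 3 has {red,yellow,black}; column 4 has {blue}, so it must be green.
(r4,c3): row 4 has {red}; column 3 has {red,green,yellow,black}, so it must be blue.
(r4,c5): row 4 has {red,blue}; column 5 has {red,blue,green,black}, so it must be yellow.
(r5,c2): row 5 has {blue,green,yellow}; column 2 has {red,yellow}, so it must be black.
(r5,c4): row 5 has {blue,green,yellow,black}; column 4 has {blue,green}, so it must be red.
(r2,c1): row 2 has {red,blue,green}; column 1 has {red,blue,green,yellow}, so it must be black.
(r2,c4): row 2 has {red,blue,green,black}; column 4 has {red,blue,green}, so it must be yellow.
(r3,c2): row 3 has {red,green,yellow,black}; column 2 has {red,yellow,black}, so it must be blue.
(r4,c2): row 4 has {red,blue,yellow}; column 2 has {red,blue,yellow,black}, so it must be green.
(r4,c4): row 4 has {red,blue,green,yellow}; column 4 has {red,blue,green,yellow}, so it must be black.

green yellow black blue red / black red green yellow blue / yellow blue red green black / red green blue black yellow / blue black yellow red green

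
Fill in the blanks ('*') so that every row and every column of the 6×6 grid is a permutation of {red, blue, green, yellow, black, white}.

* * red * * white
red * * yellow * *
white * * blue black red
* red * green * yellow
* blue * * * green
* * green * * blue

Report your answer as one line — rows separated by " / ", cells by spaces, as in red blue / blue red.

green yellow red black blue white / red white blue yellow green black / white green yellow blue black red / blue red black green white yellow / black blue white red yellow green / yellow black green white red blue

(r1,c4) = black
(r2,c6) = black
(r3,c3) = yellow
(r3,c2) = green
(r1,c2) = yellow
(r2,c2) = white
(r2,c3) = blue
(r2,c5) = green
(r6,c2) = black
(r1,c5) = blue
(r4,c5) = white
(r6,c1) = yellow
(r6,c5) = red
(r1,c1) = green
(r4,c3) = black
(r5,c1) = black
(r5,c3) = white
(r5,c4) = red
(r5,c5) = yellow
(r6,c4) = white
(r4,c1) = blue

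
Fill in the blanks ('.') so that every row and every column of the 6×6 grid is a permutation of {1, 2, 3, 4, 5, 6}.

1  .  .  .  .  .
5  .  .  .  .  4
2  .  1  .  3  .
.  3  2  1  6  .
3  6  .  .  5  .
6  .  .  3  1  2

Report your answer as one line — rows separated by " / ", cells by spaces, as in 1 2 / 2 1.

(r2,c5) = 2
(r4,c1) = 4
(r4,c6) = 5
(r5,c3) = 4
(r5,c4) = 2
(r5,c6) = 1
(r6,c3) = 5
(r1,c5) = 4
(r2,c2) = 1
(r2,c4) = 6
(r3,c6) = 6
(r6,c2) = 4
(r1,c4) = 5
(r1,c6) = 3
(r2,c3) = 3
(r3,c2) = 5
(r3,c4) = 4
(r1,c2) = 2
(r1,c3) = 6

1 2 6 5 4 3 / 5 1 3 6 2 4 / 2 5 1 4 3 6 / 4 3 2 1 6 5 / 3 6 4 2 5 1 / 6 4 5 3 1 2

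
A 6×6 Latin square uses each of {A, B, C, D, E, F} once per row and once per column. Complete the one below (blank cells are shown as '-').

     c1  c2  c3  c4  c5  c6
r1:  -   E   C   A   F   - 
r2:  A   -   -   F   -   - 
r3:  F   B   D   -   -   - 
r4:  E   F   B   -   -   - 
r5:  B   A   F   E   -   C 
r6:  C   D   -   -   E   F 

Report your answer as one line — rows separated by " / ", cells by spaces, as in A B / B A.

D E C A F B / A C E F B D / F B D C A E / E F B D C A / B A F E D C / C D A B E F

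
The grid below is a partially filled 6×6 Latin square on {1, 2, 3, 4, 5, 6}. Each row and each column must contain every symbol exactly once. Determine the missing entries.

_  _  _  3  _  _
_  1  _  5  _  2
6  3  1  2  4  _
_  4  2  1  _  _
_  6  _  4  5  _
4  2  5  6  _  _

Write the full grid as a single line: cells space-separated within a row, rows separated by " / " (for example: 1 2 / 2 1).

1 5 6 3 2 4 / 3 1 4 5 6 2 / 6 3 1 2 4 5 / 5 4 2 1 3 6 / 2 6 3 4 5 1 / 4 2 5 6 1 3

(r1,c2) = 5
(r2,c1) = 3
(r2,c5) = 6
(r3,c6) = 5
(r4,c1) = 5
(r4,c5) = 3
(r4,c6) = 6
(r5,c3) = 3
(r5,c6) = 1
(r6,c5) = 1
(r6,c6) = 3
(r1,c5) = 2
(r1,c6) = 4
(r2,c3) = 4
(r5,c1) = 2
(r1,c1) = 1
(r1,c3) = 6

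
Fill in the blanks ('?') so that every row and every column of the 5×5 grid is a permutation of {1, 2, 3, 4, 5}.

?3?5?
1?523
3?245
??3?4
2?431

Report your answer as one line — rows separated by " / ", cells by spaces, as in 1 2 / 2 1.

4 3 1 5 2 / 1 4 5 2 3 / 3 1 2 4 5 / 5 2 3 1 4 / 2 5 4 3 1

Cell (r1,c1): row 1 has {3,5}; column 1 has {1,2,3} → 4.
Cell (r1,c3): row 1 has {3,4,5}; column 3 has {2,3,4,5} → 1.
Cell (r1,c5): row 1 has {1,3,4,5}; column 5 has {1,3,4,5} → 2.
Cell (r2,c2): row 2 has {1,2,3,5}; column 2 has {3} → 4.
Cell (r3,c2): row 3 has {2,3,4,5}; column 2 has {3,4} → 1.
Cell (r4,c1): row 4 has {3,4}; column 1 has {1,2,3,4} → 5.
Cell (r4,c2): row 4 has {3,4,5}; column 2 has {1,3,4} → 2.
Cell (r4,c4): row 4 has {2,3,4,5}; column 4 has {2,3,4,5} → 1.
Cell (r5,c2): row 5 has {1,2,3,4}; column 2 has {1,2,3,4} → 5.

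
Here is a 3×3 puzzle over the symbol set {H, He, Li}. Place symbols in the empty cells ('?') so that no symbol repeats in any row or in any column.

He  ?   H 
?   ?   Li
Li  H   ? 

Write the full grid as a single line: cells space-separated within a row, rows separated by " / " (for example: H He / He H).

He Li H / H He Li / Li H He

(r1,c2): row 1 has {H,He}; column 2 has {H}, so it must be Li.
(r2,c1): row 2 has {Li}; column 1 has {He,Li}, so it must be H.
(r2,c2): row 2 has {H,Li}; column 2 has {H,Li}, so it must be He.
(r3,c3): row 3 has {H,Li}; column 3 has {H,Li}, so it must be He.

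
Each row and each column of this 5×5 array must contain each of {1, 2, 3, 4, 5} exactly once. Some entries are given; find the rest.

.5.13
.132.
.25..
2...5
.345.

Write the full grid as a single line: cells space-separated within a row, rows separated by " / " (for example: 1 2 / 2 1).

4 5 2 1 3 / 5 1 3 2 4 / 3 2 5 4 1 / 2 4 1 3 5 / 1 3 4 5 2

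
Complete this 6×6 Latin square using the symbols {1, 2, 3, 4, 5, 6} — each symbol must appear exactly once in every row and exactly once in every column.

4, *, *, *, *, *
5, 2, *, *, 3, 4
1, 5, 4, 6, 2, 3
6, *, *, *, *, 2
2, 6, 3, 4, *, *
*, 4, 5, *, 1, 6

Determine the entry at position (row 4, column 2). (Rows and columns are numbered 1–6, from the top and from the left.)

3

row 2 has {2,3,4,5}; column 4 has {4,6} — only 1 is left for (r2,c4).
row 4 has {2,6}; column 3 has {3,4,5} — only 1 is left for (r4,c3).
row 5 has {2,3,4,6}; column 5 has {1,2,3} — only 5 is left for (r5,c5).
row 5 has {2,3,4,5,6}; column 6 has {2,3,4,6} — only 1 is left for (r5,c6).
row 6 has {1,4,5,6}; column 1 has {1,2,4,5,6} — only 3 is left for (r6,c1).
row 6 has {1,3,4,5,6}; column 4 has {1,4,6} — only 2 is left for (r6,c4).
row 1 has {4}; column 5 has {1,2,3,5} — only 6 is left for (r1,c5).
row 1 has {4,6}; column 6 has {1,2,3,4,6} — only 5 is left for (r1,c6).
row 2 has {1,2,3,4,5}; column 3 has {1,3,4,5} — only 6 is left for (r2,c3).
row 4 has {1,2,6}; column 2 has {2,4,5,6} — only 3 is left for (r4,c2).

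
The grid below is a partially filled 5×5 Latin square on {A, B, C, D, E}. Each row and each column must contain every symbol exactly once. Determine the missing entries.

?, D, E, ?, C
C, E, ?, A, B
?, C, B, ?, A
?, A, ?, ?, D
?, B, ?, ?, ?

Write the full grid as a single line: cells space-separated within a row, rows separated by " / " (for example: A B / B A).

A D E B C / C E D A B / E C B D A / B A C E D / D B A C E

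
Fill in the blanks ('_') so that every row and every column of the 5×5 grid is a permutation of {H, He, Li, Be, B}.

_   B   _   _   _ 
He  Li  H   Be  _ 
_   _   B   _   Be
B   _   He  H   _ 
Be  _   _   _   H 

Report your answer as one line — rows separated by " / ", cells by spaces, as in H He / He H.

At row 2, column 5: row 2 has {H,He,Li,Be}; column 5 has {H,Be}; that leaves B.
At row 4, column 2: row 4 has {H,He,B}; column 2 has {Li,B}; that leaves Be.
At row 4, column 5: row 4 has {H,He,Be,B}; column 5 has {H,Be,B}; that leaves Li.
At row 5, column 2: row 5 has {H,Be}; column 2 has {Li,Be,B}; that leaves He.
At row 5, column 3: row 5 has {H,He,Be}; column 3 has {H,He,B}; that leaves Li.
At row 5, column 4: row 5 has {H,He,Li,Be}; column 4 has {H,Be}; that leaves B.
At row 1, column 3: row 1 has {B}; column 3 has {H,He,Li,B}; that leaves Be.
At row 1, column 5: row 1 has {Be,B}; column 5 has {H,Li,Be,B}; that leaves He.
At row 3, column 2: row 3 has {Be,B}; column 2 has {He,Li,Be,B}; that leaves H.
At row 1, column 4: row 1 has {He,Be,B}; column 4 has {H,Be,B}; that leaves Li.
At row 3, column 1: row 3 has {H,Be,B}; column 1 has {He,Be,B}; that leaves Li.
At row 3, column 4: row 3 has {H,Li,Be,B}; column 4 has {H,Li,Be,B}; that leaves He.
At row 1, column 1: row 1 has {He,Li,Be,B}; column 1 has {He,Li,Be,B}; that leaves H.

H B Be Li He / He Li H Be B / Li H B He Be / B Be He H Li / Be He Li B H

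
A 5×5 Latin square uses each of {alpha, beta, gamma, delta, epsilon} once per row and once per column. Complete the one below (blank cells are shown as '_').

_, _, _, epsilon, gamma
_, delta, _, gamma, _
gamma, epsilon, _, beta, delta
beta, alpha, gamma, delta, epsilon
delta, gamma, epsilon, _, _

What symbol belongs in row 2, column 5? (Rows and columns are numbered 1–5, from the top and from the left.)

alpha

Cell (r1,c1): row 1 has {gamma,epsilon}; column 1 has {beta,gamma,delta} → alpha.
Cell (r1,c2): row 1 has {alpha,gamma,epsilon}; column 2 has {alpha,gamma,delta,epsilon} → beta.
Cell (r1,c3): row 1 has {alpha,beta,gamma,epsilon}; column 3 has {gamma,epsilon} → delta.
Cell (r2,c1): row 2 has {gamma,delta}; column 1 has {alpha,beta,gamma,delta} → epsilon.
Cell (r3,c3): row 3 has {beta,gamma,delta,epsilon}; column 3 has {gamma,delta,epsilon} → alpha.
Cell (r5,c4): row 5 has {gamma,delta,epsilon}; column 4 has {beta,gamma,delta,epsilon} → alpha.
Cell (r5,c5): row 5 has {alpha,gamma,delta,epsilon}; column 5 has {gamma,delta,epsilon} → beta.
Cell (r2,c3): row 2 has {gamma,delta,epsilon}; column 3 has {alpha,gamma,delta,epsilon} → beta.
Cell (r2,c5): row 2 has {beta,gamma,delta,epsilon}; column 5 has {beta,gamma,delta,epsilon} → alpha.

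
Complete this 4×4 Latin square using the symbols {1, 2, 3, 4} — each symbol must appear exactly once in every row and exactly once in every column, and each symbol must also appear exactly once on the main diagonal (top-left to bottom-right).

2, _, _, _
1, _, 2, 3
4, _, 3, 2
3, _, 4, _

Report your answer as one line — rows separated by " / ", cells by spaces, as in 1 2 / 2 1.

2 3 1 4 / 1 4 2 3 / 4 1 3 2 / 3 2 4 1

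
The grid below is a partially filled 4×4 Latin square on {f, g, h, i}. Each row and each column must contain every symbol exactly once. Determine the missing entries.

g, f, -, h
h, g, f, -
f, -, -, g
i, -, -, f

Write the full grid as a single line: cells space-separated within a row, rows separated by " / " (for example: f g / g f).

g f i h / h g f i / f i h g / i h g f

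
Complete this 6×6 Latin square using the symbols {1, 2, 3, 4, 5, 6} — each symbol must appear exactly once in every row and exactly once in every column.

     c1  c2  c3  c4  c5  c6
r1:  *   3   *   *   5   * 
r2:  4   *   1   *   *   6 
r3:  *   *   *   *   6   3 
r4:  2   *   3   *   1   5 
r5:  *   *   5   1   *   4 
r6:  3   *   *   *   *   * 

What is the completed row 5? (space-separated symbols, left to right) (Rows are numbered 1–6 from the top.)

(r5,c1) = 6
(r5,c2) = 2
(r5,c5) = 3

6 2 5 1 3 4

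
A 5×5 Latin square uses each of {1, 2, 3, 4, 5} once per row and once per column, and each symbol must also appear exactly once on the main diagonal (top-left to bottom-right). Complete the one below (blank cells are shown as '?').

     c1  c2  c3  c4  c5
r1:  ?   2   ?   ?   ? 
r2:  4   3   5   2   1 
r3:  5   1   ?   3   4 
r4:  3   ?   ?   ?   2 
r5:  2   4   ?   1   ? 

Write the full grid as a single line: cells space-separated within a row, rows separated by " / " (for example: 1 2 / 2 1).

1 2 4 5 3 / 4 3 5 2 1 / 5 1 2 3 4 / 3 5 1 4 2 / 2 4 3 1 5

(r1,c1) = 1
(r3,c3) = 2
(r4,c2) = 5
(r4,c4) = 4
(r5,c3) = 3
(r5,c5) = 5
(r1,c3) = 4
(r1,c4) = 5
(r1,c5) = 3
(r4,c3) = 1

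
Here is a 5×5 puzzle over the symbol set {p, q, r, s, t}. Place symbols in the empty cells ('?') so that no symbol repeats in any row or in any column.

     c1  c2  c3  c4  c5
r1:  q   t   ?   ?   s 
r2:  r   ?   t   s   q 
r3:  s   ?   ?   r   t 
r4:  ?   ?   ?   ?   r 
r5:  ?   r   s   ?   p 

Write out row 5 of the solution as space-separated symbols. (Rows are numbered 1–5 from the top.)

t r s q p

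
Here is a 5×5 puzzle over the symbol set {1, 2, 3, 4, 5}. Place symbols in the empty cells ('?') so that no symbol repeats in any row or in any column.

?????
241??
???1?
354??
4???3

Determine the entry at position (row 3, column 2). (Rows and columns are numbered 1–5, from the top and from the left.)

2

At row 2, column 5: row 2 has {1,2,4}; column 5 has {3}; that leaves 5.
At row 3, column 1: row 3 has {1}; column 1 has {2,3,4}; that leaves 5.
At row 4, column 4: row 4 has {3,4,5}; column 4 has {1}; that leaves 2.
At row 4, column 5: row 4 has {2,3,4,5}; column 5 has {3,5}; that leaves 1.
At row 5, column 4: row 5 has {3,4}; column 4 has {1,2}; that leaves 5.
At row 1, column 1: row 1 is empty so far; column 1 has {2,3,4,5}; that leaves 1.
At row 2, column 4: row 2 has {1,2,4,5}; column 4 has {1,2,5}; that leaves 3.
At row 5, column 3: row 5 has {3,4,5}; column 3 has {1,4}; that leaves 2.
At row 1, column 4: row 1 has {1}; column 4 has {1,2,3,5}; that leaves 4.
At row 1, column 5: row 1 has {1,4}; column 5 has {1,3,5}; that leaves 2.
At row 3, column 3: row 3 has {1,5}; column 3 has {1,2,4}; that leaves 3.
At row 3, column 5: row 3 has {1,3,5}; column 5 has {1,2,3,5}; that leaves 4.
At row 5, column 2: row 5 has {2,3,4,5}; column 2 has {4,5}; that leaves 1.
At row 1, column 2: row 1 has {1,2,4}; column 2 has {1,4,5}; that leaves 3.
At row 1, column 3: row 1 has {1,2,3,4}; column 3 has {1,2,3,4}; that leaves 5.
At row 3, column 2: row 3 has {1,3,4,5}; column 2 has {1,3,4,5}; that leaves 2.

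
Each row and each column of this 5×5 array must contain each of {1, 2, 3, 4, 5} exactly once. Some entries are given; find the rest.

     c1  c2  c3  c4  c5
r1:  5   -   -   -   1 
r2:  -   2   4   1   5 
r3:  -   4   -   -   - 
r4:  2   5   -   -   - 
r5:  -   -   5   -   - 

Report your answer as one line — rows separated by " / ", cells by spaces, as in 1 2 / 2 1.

5 3 2 4 1 / 3 2 4 1 5 / 1 4 3 5 2 / 2 5 1 3 4 / 4 1 5 2 3

(r1,c2): row 1 has {1,5}; column 2 has {2,4,5}, so it must be 3.
(r1,c3): row 1 has {1,3,5}; column 3 has {4,5}, so it must be 2.
(r1,c4): row 1 has {1,2,3,5}; column 4 has {1}, so it must be 4.
(r2,c1): row 2 has {1,2,4,5}; column 1 has {2,5}, so it must be 3.
(r3,c1): row 3 has {4}; column 1 has {2,3,5}, so it must be 1.
(r3,c3): row 3 has {1,4}; column 3 has {2,4,5}, so it must be 3.
(r3,c5): row 3 has {1,3,4}; column 5 has {1,5}, so it must be 2.
(r4,c3): row 4 has {2,5}; column 3 has {2,3,4,5}, so it must be 1.
(r4,c4): row 4 has {1,2,5}; column 4 has {1,4}, so it must be 3.
(r4,c5): row 4 has {1,2,3,5}; column 5 has {1,2,5}, so it must be 4.
(r5,c1): row 5 has {5}; column 1 has {1,2,3,5}, so it must be 4.
(r5,c2): row 5 has {4,5}; column 2 has {2,3,4,5}, so it must be 1.
(r5,c4): row 5 has {1,4,5}; column 4 has {1,3,4}, so it must be 2.
(r5,c5): row 5 has {1,2,4,5}; column 5 has {1,2,4,5}, so it must be 3.
(r3,c4): row 3 has {1,2,3,4}; column 4 has {1,2,3,4}, so it must be 5.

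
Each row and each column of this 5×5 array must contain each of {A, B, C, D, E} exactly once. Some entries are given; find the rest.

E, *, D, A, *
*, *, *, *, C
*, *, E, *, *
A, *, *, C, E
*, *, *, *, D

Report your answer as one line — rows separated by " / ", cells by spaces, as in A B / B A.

E C D A B / D E A B C / C B E D A / A D B C E / B A C E D

(r1,c5): row 1 has {A,D,E}; column 5 has {C,D,E}, so it must be B.
(r3,c5): row 3 has {E}; column 5 has {B,C,D,E}, so it must be A.
(r4,c3): row 4 has {A,C,E}; column 3 has {D,E}, so it must be B.
(r1,c2): row 1 has {A,B,D,E}; column 2 is empty so far, so it must be C.
(r2,c3): row 2 has {C}; column 3 has {B,D,E}, so it must be A.
(r4,c2): row 4 has {A,B,C,E}; column 2 has {C}, so it must be D.
(r5,c3): row 5 has {D}; column 3 has {A,B,D,E}, so it must be C.
(r3,c2): row 3 has {A,E}; column 2 has {C,D}, so it must be B.
(r3,c4): row 3 has {A,B,E}; column 4 has {A,C}, so it must be D.
(r5,c1): row 5 has {C,D}; column 1 has {A,E}, so it must be B.
(r5,c4): row 5 has {B,C,D}; column 4 has {A,C,D}, so it must be E.
(r2,c1): row 2 has {A,C}; column 1 has {A,B,E}, so it must be D.
(r2,c2): row 2 has {A,C,D}; column 2 has {B,C,D}, so it must be E.
(r2,c4): row 2 has {A,C,D,E}; column 4 has {A,C,D,E}, so it must be B.
(r3,c1): row 3 has {A,B,D,E}; column 1 has {A,B,D,E}, so it must be C.
(r5,c2): row 5 has {B,C,D,E}; column 2 has {B,C,D,E}, so it must be A.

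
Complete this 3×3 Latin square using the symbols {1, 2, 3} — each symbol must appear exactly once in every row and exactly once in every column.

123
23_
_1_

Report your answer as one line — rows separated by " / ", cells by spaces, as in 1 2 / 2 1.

(r2,c3) = 1
(r3,c1) = 3
(r3,c3) = 2

1 2 3 / 2 3 1 / 3 1 2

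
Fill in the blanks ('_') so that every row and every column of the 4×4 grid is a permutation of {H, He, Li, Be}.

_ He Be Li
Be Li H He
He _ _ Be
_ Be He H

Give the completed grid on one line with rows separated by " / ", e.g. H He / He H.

H He Be Li / Be Li H He / He H Li Be / Li Be He H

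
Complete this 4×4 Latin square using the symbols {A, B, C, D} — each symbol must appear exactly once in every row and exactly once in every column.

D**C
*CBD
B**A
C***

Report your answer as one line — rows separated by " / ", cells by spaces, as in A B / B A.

row 1 has {C,D}; column 3 has {B} — only A is left for (r1,c3).
row 2 has {B,C,D}; column 1 has {B,C,D} — only A is left for (r2,c1).
row 3 has {A,B}; column 2 has {C} — only D is left for (r3,c2).
row 3 has {A,B,D}; column 3 has {A,B} — only C is left for (r3,c3).
row 4 has {C}; column 3 has {A,B,C} — only D is left for (r4,c3).
row 4 has {C,D}; column 4 has {A,C,D} — only B is left for (r4,c4).
row 1 has {A,C,D}; column 2 has {C,D} — only B is left for (r1,c2).
row 4 has {B,C,D}; column 2 has {B,C,D} — only A is left for (r4,c2).

D B A C / A C B D / B D C A / C A D B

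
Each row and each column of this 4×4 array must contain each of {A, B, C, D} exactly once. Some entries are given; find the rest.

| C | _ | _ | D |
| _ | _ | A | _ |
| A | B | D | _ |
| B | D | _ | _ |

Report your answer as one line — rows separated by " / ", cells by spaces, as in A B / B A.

C A B D / D C A B / A B D C / B D C A

At row 1, column 2: row 1 has {C,D}; column 2 has {B,D}; that leaves A.
At row 1, column 3: row 1 has {A,C,D}; column 3 has {A,D}; that leaves B.
At row 2, column 1: row 2 has {A}; column 1 has {A,B,C}; that leaves D.
At row 2, column 2: row 2 has {A,D}; column 2 has {A,B,D}; that leaves C.
At row 2, column 4: row 2 has {A,C,D}; column 4 has {D}; that leaves B.
At row 3, column 4: row 3 has {A,B,D}; column 4 has {B,D}; that leaves C.
At row 4, column 3: row 4 has {B,D}; column 3 has {A,B,D}; that leaves C.
At row 4, column 4: row 4 has {B,C,D}; column 4 has {B,C,D}; that leaves A.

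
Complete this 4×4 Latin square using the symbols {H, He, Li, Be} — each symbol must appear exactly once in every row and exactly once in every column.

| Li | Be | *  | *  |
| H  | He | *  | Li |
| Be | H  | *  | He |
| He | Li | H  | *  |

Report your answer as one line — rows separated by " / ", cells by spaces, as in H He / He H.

Li Be He H / H He Be Li / Be H Li He / He Li H Be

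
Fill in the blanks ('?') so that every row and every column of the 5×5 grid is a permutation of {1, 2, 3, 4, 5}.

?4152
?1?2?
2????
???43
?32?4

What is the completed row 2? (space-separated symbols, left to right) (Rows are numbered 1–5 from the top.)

4 1 3 2 5

(r1,c1) = 3
(r2,c5) = 5
(r3,c2) = 5
(r3,c5) = 1
(r4,c2) = 2
(r4,c3) = 5
(r5,c4) = 1
(r2,c1) = 4
(r2,c3) = 3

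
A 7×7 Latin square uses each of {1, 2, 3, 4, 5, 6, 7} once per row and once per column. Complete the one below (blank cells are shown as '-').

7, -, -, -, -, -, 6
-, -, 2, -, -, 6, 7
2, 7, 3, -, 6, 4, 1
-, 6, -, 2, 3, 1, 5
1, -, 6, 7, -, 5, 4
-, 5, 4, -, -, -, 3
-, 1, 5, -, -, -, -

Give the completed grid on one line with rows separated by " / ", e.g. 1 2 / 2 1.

7 2 1 4 5 3 6 / 5 4 2 3 1 6 7 / 2 7 3 5 6 4 1 / 4 6 7 2 3 1 5 / 1 3 6 7 2 5 4 / 6 5 4 1 7 2 3 / 3 1 5 6 4 7 2

(r1,c3): row 1 has {6,7}; column 3 has {2,3,4,5,6}, so it must be 1.
(r3,c4): row 3 has {1,2,3,4,6,7}; column 4 has {2,7}, so it must be 5.
(r4,c1): row 4 has {1,2,3,5,6}; column 1 has {1,2,7}, so it must be 4.
(r4,c3): row 4 has {1,2,3,4,5,6}; column 3 has {1,2,3,4,5,6}, so it must be 7.
(r5,c5): row 5 has {1,4,5,6,7}; column 5 has {3,6}, so it must be 2.
(r6,c1): row 6 has {3,4,5}; column 1 has {1,2,4,7}, so it must be 6.
(r6,c4): row 6 has {3,4,5,6}; column 4 has {2,5,7}, so it must be 1.
(r6,c5): row 6 has {1,3,4,5,6}; column 5 has {2,3,6}, so it must be 7.
(r6,c6): row 6 has {1,3,4,5,6,7}; column 6 has {1,4,5,6}, so it must be 2.
(r7,c1): row 7 has {1,5}; column 1 has {1,2,4,6,7}, so it must be 3.
(r7,c5): row 7 has {1,3,5}; column 5 has {2,3,6,7}, so it must be 4.
(r7,c6): row 7 has {1,3,4,5}; column 6 has {1,2,4,5,6}, so it must be 7.
(r7,c7): row 7 has {1,3,4,5,7}; column 7 has {1,3,4,5,6,7}, so it must be 2.
(r1,c5): row 1 has {1,6,7}; column 5 has {2,3,4,6,7}, so it must be 5.
(r1,c6): row 1 has {1,5,6,7}; column 6 has {1,2,4,5,6,7}, so it must be 3.
(r2,c1): row 2 has {2,6,7}; column 1 has {1,2,3,4,6,7}, so it must be 5.
(r2,c5): row 2 has {2,5,6,7}; column 5 has {2,3,4,5,6,7}, so it must be 1.
(r5,c2): row 5 has {1,2,4,5,6,7}; column 2 has {1,5,6,7}, so it must be 3.
(r7,c4): row 7 has {1,2,3,4,5,7}; column 4 has {1,2,5,7}, so it must be 6.
(r1,c4): row 1 has {1,3,5,6,7}; column 4 has {1,2,5,6,7}, so it must be 4.
(r2,c2): row 2 has {1,2,5,6,7}; column 2 has {1,3,5,6,7}, so it must be 4.
(r2,c4): row 2 has {1,2,4,5,6,7}; column 4 has {1,2,4,5,6,7}, so it must be 3.
(r1,c2): row 1 has {1,3,4,5,6,7}; column 2 has {1,3,4,5,6,7}, so it must be 2.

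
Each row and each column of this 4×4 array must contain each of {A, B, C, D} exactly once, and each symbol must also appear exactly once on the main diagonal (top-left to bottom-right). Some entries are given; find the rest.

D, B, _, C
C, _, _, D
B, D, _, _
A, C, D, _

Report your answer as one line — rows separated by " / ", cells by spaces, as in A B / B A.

D B A C / C A B D / B D C A / A C D B

(r1,c3) = A
(r2,c2) = A
(r2,c3) = B
(r3,c3) = C
(r3,c4) = A
(r4,c4) = B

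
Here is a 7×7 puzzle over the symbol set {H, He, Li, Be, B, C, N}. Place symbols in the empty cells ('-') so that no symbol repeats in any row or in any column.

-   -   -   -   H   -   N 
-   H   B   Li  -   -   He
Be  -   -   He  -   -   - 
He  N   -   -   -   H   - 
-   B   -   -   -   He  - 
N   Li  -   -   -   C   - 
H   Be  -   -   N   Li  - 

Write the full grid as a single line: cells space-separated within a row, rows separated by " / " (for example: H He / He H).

B He Li C H Be N / C H B Li Be N He / Be C N He Li B H / He N C Be B H Li / Li B H N C He Be / N Li Be H He C B / H Be He B N Li C

At row 2, column 1: row 2 has {H,He,Li,B}; column 1 has {H,He,Be,N}; that leaves C.
At row 2, column 5: row 2 has {H,He,Li,B,C}; column 5 has {H,N}; that leaves Be.
At row 2, column 6: row 2 has {H,He,Li,Be,B,C}; column 6 has {H,He,Li,C}; that leaves N.
At row 3, column 2: row 3 has {He,Be}; column 2 has {H,Li,Be,B,N}; that leaves C.
At row 3, column 6: row 3 has {He,Be,C}; column 6 has {H,He,Li,C,N}; that leaves B.
At row 5, column 1: row 5 has {He,B}; column 1 has {H,He,Be,C,N}; that leaves Li.
At row 5, column 5: row 5 has {He,Li,B}; column 5 has {H,Be,N}; that leaves C.
At row 1, column 1: row 1 has {H,N}; column 1 has {H,He,Li,Be,C,N}; that leaves B.
At row 1, column 2: row 1 has {H,B,N}; column 2 has {H,Li,Be,B,C,N}; that leaves He.
At row 1, column 6: row 1 has {H,He,B,N}; column 6 has {H,He,Li,B,C,N}; that leaves Be.
At row 3, column 5: row 3 has {He,Be,B,C}; column 5 has {H,Be,C,N}; that leaves Li.
At row 3, column 7: row 3 has {He,Li,Be,B,C}; column 7 has {He,N}; that leaves H.
At row 4, column 5: row 4 has {H,He,N}; column 5 has {H,Li,Be,C,N}; that leaves B.
At row 5, column 7: row 5 has {He,Li,B,C}; column 7 has {H,He,N}; that leaves Be.
At row 6, column 5: row 6 has {Li,C,N}; column 5 has {H,Li,Be,B,C,N}; that leaves He.
At row 6, column 7: row 6 has {He,Li,C,N}; column 7 has {H,He,Be,N}; that leaves B.
At row 7, column 7: row 7 has {H,Li,Be,N}; column 7 has {H,He,Be,B,N}; that leaves C.
At row 1, column 4: row 1 has {H,He,Be,B,N}; column 4 has {He,Li}; that leaves C.
At row 3, column 3: row 3 has {H,He,Li,Be,B,C}; column 3 has {B}; that leaves N.
At row 4, column 4: row 4 has {H,He,B,N}; column 4 has {He,Li,C}; that leaves Be.
At row 4, column 7: row 4 has {H,He,Be,B,N}; column 7 has {H,He,Be,B,C,N}; that leaves Li.
At row 5, column 3: row 5 has {He,Li,Be,B,C}; column 3 has {B,N}; that leaves H.
At row 5, column 4: row 5 has {H,He,Li,Be,B,C}; column 4 has {He,Li,Be,C}; that leaves N.
At row 6, column 3: row 6 has {He,Li,B,C,N}; column 3 has {H,B,N}; that leaves Be.
At row 6, column 4: row 6 has {He,Li,Be,B,C,N}; column 4 has {He,Li,Be,C,N}; that leaves H.
At row 7, column 3: row 7 has {H,Li,Be,C,N}; column 3 has {H,Be,B,N}; that leaves He.
At row 7, column 4: row 7 has {H,He,Li,Be,C,N}; column 4 has {H,He,Li,Be,C,N}; that leaves B.
At row 1, column 3: row 1 has {H,He,Be,B,C,N}; column 3 has {H,He,Be,B,N}; that leaves Li.
At row 4, column 3: row 4 has {H,He,Li,Be,B,N}; column 3 has {H,He,Li,Be,B,N}; that leaves C.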